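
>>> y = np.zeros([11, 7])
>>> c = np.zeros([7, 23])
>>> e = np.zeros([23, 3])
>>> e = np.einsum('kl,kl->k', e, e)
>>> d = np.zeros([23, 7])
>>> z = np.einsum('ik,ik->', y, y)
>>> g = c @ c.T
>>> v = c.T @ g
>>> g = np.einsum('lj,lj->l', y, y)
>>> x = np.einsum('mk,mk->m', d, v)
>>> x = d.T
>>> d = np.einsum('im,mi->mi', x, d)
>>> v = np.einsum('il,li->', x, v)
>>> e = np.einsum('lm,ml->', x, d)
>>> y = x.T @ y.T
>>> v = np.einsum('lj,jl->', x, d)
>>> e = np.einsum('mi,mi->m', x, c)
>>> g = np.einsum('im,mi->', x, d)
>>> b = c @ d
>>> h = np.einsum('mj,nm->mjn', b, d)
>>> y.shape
(23, 11)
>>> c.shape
(7, 23)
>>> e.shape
(7,)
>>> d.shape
(23, 7)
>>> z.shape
()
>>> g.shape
()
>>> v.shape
()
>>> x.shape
(7, 23)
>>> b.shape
(7, 7)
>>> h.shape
(7, 7, 23)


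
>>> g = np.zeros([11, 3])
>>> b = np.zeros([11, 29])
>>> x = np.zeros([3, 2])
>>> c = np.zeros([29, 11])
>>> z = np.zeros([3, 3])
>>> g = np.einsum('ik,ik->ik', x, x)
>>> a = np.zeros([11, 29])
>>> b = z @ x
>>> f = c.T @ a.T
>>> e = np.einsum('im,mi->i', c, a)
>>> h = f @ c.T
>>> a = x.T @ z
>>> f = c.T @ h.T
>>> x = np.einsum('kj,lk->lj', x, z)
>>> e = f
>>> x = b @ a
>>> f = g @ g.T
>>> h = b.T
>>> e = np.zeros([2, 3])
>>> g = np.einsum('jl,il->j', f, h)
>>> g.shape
(3,)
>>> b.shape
(3, 2)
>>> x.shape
(3, 3)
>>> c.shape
(29, 11)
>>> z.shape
(3, 3)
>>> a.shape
(2, 3)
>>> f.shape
(3, 3)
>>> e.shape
(2, 3)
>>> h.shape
(2, 3)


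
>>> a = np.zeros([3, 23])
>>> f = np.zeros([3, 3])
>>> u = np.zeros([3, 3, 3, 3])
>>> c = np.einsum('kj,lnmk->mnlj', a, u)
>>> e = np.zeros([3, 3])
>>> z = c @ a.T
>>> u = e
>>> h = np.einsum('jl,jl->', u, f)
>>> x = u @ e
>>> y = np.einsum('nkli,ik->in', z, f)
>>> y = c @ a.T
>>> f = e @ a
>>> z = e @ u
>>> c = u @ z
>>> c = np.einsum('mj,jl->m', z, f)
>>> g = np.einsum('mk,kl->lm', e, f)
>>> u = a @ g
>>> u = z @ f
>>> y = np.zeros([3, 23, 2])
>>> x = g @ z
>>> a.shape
(3, 23)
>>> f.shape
(3, 23)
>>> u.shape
(3, 23)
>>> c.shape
(3,)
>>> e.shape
(3, 3)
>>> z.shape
(3, 3)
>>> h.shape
()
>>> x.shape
(23, 3)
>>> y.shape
(3, 23, 2)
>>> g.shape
(23, 3)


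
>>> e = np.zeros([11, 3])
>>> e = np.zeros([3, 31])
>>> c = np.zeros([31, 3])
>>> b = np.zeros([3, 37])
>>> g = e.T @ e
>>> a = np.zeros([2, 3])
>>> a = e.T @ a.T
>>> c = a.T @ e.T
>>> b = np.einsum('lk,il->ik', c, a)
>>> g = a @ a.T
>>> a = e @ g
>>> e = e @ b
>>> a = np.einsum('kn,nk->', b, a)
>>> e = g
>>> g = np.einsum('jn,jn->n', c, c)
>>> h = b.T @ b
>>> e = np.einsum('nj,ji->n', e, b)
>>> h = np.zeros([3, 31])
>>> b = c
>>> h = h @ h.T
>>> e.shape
(31,)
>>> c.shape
(2, 3)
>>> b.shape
(2, 3)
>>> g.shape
(3,)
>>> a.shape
()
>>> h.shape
(3, 3)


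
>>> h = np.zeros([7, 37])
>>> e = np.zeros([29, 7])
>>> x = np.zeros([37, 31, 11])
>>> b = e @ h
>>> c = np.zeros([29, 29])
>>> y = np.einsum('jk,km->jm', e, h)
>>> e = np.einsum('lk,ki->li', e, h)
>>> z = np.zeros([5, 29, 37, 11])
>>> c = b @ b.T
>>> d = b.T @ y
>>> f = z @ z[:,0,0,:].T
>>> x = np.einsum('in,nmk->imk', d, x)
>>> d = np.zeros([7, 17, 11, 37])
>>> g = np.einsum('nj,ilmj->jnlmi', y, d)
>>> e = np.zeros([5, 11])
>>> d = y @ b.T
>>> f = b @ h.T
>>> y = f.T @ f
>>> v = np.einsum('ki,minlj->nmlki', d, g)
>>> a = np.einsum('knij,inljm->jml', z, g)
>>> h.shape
(7, 37)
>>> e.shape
(5, 11)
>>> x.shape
(37, 31, 11)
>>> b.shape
(29, 37)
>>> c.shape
(29, 29)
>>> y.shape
(7, 7)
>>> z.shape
(5, 29, 37, 11)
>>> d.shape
(29, 29)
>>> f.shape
(29, 7)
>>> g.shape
(37, 29, 17, 11, 7)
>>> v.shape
(17, 37, 11, 29, 29)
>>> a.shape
(11, 7, 17)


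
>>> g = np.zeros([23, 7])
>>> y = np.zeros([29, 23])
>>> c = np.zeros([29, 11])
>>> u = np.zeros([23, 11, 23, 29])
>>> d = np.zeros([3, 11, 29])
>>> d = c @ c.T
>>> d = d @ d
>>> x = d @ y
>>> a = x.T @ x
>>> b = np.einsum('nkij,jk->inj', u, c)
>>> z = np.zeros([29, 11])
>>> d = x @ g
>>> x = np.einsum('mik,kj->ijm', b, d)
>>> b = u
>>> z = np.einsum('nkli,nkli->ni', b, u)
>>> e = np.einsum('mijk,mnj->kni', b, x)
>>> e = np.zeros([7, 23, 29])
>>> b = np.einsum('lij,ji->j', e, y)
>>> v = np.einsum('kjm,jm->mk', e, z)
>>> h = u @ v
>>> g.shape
(23, 7)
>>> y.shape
(29, 23)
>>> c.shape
(29, 11)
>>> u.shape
(23, 11, 23, 29)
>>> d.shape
(29, 7)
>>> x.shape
(23, 7, 23)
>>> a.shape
(23, 23)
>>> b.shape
(29,)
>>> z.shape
(23, 29)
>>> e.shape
(7, 23, 29)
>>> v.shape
(29, 7)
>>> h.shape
(23, 11, 23, 7)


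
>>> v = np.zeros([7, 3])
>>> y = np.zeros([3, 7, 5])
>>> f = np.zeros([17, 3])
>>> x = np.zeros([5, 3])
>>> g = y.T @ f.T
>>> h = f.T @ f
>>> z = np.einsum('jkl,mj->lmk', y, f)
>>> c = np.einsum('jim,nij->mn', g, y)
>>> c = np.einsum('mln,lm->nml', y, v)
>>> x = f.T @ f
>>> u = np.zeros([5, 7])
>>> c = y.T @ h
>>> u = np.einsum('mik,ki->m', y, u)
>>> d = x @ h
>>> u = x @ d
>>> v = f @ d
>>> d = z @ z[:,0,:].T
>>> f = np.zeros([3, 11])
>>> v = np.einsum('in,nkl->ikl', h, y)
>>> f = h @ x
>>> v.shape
(3, 7, 5)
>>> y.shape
(3, 7, 5)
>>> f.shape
(3, 3)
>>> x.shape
(3, 3)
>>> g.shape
(5, 7, 17)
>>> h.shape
(3, 3)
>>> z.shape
(5, 17, 7)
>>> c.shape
(5, 7, 3)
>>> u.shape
(3, 3)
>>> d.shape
(5, 17, 5)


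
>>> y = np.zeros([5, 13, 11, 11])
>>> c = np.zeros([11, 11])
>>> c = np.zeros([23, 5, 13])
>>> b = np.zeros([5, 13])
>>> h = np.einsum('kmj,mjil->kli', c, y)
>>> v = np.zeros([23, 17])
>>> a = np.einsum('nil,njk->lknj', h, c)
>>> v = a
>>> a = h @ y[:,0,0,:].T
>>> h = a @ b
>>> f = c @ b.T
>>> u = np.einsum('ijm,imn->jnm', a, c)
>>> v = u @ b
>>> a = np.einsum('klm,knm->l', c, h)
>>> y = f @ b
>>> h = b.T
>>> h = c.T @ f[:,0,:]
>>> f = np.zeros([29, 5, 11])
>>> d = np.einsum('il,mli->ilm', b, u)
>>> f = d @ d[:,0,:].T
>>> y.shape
(23, 5, 13)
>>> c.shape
(23, 5, 13)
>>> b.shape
(5, 13)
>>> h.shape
(13, 5, 5)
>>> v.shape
(11, 13, 13)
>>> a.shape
(5,)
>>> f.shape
(5, 13, 5)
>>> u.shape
(11, 13, 5)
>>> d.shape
(5, 13, 11)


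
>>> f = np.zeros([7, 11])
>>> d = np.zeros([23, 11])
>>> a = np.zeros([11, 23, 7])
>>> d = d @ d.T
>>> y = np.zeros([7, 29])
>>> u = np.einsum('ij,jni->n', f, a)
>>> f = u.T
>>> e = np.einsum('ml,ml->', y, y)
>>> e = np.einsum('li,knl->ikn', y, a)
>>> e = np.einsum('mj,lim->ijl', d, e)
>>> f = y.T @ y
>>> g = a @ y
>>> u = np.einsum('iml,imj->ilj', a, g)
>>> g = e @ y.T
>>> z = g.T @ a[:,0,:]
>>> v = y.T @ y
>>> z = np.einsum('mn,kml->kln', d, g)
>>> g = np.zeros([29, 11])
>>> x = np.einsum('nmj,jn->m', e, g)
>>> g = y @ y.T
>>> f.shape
(29, 29)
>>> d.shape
(23, 23)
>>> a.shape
(11, 23, 7)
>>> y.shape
(7, 29)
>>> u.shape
(11, 7, 29)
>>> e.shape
(11, 23, 29)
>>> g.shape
(7, 7)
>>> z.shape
(11, 7, 23)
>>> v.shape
(29, 29)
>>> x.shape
(23,)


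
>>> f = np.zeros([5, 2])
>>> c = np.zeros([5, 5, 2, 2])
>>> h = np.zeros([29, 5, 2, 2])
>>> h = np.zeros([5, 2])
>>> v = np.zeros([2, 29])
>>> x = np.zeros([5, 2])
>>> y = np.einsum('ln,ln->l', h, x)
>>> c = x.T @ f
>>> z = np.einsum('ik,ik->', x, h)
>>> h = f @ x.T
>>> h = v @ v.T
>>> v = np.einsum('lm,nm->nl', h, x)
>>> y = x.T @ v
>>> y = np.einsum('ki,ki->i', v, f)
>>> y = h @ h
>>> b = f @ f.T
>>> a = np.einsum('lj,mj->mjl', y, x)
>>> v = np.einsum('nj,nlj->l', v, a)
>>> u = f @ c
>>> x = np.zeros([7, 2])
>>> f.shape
(5, 2)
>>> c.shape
(2, 2)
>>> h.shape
(2, 2)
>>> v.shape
(2,)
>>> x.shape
(7, 2)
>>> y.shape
(2, 2)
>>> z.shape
()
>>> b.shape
(5, 5)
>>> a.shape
(5, 2, 2)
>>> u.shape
(5, 2)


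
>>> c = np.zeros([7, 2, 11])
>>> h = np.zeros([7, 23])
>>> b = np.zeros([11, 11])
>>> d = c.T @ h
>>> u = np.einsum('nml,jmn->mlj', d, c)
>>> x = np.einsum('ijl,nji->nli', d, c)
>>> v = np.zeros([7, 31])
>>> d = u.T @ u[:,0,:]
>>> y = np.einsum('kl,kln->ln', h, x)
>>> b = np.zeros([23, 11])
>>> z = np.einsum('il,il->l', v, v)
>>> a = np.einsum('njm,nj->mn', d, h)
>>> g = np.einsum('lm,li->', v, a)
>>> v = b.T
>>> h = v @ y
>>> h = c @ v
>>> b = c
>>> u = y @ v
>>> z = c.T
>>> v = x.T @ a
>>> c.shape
(7, 2, 11)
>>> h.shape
(7, 2, 23)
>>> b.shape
(7, 2, 11)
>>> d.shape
(7, 23, 7)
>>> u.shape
(23, 23)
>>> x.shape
(7, 23, 11)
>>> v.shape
(11, 23, 7)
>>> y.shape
(23, 11)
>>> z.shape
(11, 2, 7)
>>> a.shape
(7, 7)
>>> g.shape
()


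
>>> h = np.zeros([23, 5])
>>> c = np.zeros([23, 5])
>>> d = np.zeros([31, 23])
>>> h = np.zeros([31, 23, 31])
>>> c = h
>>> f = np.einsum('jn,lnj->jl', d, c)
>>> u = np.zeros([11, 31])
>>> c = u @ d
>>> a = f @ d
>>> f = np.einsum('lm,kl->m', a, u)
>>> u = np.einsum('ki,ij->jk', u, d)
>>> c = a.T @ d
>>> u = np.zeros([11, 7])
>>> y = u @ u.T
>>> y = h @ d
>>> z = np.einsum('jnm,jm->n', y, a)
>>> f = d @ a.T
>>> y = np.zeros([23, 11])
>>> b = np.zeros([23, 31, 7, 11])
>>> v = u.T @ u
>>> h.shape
(31, 23, 31)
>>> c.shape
(23, 23)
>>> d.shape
(31, 23)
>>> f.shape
(31, 31)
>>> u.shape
(11, 7)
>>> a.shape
(31, 23)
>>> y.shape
(23, 11)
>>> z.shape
(23,)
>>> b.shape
(23, 31, 7, 11)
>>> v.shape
(7, 7)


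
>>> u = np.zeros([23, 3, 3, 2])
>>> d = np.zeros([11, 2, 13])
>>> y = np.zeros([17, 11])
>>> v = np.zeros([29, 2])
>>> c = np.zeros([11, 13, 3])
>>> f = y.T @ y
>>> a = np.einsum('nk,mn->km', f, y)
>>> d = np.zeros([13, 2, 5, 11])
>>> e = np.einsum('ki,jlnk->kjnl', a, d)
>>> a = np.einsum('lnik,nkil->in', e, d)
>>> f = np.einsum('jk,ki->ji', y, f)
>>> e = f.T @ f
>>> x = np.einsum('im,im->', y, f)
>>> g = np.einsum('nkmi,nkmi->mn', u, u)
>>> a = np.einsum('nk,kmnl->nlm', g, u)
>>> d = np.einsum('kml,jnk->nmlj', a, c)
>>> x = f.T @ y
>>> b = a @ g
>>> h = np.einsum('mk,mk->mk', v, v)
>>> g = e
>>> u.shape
(23, 3, 3, 2)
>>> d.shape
(13, 2, 3, 11)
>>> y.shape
(17, 11)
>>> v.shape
(29, 2)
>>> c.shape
(11, 13, 3)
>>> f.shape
(17, 11)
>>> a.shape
(3, 2, 3)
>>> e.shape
(11, 11)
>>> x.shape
(11, 11)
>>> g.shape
(11, 11)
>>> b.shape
(3, 2, 23)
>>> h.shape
(29, 2)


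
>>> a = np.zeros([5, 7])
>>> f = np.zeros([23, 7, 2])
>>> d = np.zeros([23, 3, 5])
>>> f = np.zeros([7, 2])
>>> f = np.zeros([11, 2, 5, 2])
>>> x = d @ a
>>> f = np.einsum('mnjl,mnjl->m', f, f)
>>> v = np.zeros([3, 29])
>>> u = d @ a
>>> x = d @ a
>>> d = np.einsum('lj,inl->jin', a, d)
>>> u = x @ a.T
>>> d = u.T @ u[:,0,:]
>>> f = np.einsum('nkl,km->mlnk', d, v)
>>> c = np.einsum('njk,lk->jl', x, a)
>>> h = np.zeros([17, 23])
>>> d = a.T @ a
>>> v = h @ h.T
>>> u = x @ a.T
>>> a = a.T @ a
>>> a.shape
(7, 7)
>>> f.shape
(29, 5, 5, 3)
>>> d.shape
(7, 7)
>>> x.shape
(23, 3, 7)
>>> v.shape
(17, 17)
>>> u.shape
(23, 3, 5)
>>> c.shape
(3, 5)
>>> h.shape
(17, 23)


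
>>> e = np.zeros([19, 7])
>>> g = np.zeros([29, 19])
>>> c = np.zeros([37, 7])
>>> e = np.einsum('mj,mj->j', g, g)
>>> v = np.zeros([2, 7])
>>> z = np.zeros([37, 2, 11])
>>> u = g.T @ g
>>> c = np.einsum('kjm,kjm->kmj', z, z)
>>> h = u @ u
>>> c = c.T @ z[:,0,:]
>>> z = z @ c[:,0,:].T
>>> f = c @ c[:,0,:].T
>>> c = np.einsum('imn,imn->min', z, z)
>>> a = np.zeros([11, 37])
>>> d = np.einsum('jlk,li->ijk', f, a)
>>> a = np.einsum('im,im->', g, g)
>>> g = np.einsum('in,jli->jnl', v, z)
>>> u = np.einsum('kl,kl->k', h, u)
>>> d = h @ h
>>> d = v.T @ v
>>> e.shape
(19,)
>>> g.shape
(37, 7, 2)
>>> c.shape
(2, 37, 2)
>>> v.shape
(2, 7)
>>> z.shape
(37, 2, 2)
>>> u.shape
(19,)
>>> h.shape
(19, 19)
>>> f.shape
(2, 11, 2)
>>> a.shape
()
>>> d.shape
(7, 7)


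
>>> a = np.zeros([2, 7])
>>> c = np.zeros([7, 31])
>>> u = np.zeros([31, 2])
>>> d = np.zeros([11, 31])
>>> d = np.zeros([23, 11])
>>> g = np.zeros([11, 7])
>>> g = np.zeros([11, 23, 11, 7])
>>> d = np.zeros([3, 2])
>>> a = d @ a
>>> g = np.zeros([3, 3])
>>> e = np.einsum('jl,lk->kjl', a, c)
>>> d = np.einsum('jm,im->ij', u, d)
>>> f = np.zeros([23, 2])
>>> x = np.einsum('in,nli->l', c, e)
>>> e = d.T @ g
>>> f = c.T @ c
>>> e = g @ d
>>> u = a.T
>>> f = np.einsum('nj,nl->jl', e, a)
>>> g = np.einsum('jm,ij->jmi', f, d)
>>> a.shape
(3, 7)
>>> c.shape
(7, 31)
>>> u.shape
(7, 3)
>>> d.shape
(3, 31)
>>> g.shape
(31, 7, 3)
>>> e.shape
(3, 31)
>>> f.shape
(31, 7)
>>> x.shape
(3,)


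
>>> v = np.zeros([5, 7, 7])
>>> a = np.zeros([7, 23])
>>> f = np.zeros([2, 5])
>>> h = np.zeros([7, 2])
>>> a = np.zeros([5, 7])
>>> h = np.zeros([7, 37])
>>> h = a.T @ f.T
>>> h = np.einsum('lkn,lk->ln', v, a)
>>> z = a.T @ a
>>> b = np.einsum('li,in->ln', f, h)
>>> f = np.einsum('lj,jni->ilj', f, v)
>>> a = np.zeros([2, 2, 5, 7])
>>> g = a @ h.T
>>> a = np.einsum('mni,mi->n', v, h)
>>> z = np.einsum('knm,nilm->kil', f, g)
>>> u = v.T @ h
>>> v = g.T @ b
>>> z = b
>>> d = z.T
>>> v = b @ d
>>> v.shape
(2, 2)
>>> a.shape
(7,)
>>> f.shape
(7, 2, 5)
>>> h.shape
(5, 7)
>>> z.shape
(2, 7)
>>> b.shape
(2, 7)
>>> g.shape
(2, 2, 5, 5)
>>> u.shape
(7, 7, 7)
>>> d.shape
(7, 2)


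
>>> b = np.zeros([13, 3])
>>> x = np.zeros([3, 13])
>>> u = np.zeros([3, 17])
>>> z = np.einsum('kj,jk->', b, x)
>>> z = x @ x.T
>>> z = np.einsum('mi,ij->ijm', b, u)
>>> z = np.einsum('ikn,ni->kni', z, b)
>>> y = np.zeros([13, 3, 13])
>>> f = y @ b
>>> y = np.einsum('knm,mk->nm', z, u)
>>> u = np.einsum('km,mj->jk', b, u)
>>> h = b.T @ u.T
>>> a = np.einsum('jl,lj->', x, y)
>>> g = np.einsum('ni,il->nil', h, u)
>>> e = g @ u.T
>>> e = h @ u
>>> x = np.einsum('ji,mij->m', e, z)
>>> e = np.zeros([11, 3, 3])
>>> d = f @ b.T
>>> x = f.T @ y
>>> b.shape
(13, 3)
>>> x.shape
(3, 3, 3)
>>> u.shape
(17, 13)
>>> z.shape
(17, 13, 3)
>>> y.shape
(13, 3)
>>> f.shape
(13, 3, 3)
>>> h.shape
(3, 17)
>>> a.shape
()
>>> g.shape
(3, 17, 13)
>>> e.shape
(11, 3, 3)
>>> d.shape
(13, 3, 13)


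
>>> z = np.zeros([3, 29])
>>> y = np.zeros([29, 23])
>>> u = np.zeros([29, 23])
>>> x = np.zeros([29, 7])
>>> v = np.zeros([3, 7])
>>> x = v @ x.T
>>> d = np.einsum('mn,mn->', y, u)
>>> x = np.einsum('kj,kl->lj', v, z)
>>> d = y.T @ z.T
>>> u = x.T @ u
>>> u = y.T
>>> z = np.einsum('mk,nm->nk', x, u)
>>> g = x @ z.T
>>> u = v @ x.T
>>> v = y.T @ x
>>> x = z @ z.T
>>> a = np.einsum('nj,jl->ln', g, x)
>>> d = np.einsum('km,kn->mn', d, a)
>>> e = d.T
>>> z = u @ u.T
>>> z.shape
(3, 3)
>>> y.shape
(29, 23)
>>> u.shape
(3, 29)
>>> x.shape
(23, 23)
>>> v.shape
(23, 7)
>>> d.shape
(3, 29)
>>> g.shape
(29, 23)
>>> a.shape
(23, 29)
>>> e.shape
(29, 3)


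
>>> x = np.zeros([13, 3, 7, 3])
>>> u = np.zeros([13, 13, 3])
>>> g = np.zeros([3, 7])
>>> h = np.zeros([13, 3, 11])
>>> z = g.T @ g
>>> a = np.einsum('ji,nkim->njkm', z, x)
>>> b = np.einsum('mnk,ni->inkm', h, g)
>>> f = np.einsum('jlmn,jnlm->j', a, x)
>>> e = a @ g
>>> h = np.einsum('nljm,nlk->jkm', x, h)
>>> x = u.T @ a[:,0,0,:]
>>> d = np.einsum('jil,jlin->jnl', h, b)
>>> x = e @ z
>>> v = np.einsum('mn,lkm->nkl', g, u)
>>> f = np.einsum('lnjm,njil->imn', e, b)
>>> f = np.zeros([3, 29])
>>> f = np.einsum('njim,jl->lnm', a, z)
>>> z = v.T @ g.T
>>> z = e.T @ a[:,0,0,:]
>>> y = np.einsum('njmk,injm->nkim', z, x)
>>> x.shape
(13, 7, 3, 7)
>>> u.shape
(13, 13, 3)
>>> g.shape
(3, 7)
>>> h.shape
(7, 11, 3)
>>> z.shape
(7, 3, 7, 3)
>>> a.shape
(13, 7, 3, 3)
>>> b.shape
(7, 3, 11, 13)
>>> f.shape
(7, 13, 3)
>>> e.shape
(13, 7, 3, 7)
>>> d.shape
(7, 13, 3)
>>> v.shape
(7, 13, 13)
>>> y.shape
(7, 3, 13, 7)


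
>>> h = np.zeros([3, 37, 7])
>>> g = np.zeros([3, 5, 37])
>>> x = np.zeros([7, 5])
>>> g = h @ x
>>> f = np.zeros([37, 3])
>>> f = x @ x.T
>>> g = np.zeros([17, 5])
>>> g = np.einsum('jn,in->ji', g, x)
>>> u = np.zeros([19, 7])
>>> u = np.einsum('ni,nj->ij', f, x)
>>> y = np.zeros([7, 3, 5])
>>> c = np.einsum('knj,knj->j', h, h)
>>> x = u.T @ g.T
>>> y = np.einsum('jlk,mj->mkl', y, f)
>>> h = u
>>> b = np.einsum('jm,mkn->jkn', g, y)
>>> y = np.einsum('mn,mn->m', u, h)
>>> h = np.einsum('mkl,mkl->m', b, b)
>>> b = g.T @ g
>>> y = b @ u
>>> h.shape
(17,)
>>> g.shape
(17, 7)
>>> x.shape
(5, 17)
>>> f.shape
(7, 7)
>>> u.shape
(7, 5)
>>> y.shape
(7, 5)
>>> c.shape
(7,)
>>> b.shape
(7, 7)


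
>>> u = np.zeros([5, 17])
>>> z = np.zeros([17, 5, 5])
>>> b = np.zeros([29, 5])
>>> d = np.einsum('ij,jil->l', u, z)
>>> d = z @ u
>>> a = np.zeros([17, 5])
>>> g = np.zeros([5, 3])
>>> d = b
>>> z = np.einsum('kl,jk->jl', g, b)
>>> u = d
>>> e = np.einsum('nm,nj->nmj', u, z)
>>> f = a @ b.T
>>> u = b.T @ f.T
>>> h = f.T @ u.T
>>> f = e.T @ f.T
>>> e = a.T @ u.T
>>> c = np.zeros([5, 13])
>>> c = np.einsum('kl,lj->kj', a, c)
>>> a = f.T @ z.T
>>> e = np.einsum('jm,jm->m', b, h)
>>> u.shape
(5, 17)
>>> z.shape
(29, 3)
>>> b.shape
(29, 5)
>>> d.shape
(29, 5)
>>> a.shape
(17, 5, 29)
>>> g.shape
(5, 3)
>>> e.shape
(5,)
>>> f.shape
(3, 5, 17)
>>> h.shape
(29, 5)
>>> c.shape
(17, 13)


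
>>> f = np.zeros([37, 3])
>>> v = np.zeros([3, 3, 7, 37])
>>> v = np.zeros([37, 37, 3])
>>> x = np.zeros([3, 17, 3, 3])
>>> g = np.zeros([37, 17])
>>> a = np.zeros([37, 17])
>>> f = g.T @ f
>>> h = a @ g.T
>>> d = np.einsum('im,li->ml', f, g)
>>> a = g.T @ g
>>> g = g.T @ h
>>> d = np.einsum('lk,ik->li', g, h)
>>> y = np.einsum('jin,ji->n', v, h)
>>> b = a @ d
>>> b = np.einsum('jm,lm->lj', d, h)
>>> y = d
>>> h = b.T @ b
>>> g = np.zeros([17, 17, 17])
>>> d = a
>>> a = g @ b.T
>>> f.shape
(17, 3)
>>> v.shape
(37, 37, 3)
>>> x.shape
(3, 17, 3, 3)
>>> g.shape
(17, 17, 17)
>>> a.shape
(17, 17, 37)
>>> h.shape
(17, 17)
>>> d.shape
(17, 17)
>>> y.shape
(17, 37)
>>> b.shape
(37, 17)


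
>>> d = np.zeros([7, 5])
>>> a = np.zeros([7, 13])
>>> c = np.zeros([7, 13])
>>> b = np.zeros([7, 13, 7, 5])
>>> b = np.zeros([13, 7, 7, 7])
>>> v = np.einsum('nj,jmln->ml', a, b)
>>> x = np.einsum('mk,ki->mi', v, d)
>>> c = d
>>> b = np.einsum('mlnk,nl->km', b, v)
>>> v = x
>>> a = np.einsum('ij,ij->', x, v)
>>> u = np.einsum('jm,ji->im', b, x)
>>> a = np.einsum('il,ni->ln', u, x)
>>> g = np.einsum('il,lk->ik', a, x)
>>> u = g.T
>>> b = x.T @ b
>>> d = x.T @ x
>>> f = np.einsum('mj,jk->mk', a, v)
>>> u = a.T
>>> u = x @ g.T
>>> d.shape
(5, 5)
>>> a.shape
(13, 7)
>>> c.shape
(7, 5)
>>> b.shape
(5, 13)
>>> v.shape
(7, 5)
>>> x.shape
(7, 5)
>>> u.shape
(7, 13)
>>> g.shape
(13, 5)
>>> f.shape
(13, 5)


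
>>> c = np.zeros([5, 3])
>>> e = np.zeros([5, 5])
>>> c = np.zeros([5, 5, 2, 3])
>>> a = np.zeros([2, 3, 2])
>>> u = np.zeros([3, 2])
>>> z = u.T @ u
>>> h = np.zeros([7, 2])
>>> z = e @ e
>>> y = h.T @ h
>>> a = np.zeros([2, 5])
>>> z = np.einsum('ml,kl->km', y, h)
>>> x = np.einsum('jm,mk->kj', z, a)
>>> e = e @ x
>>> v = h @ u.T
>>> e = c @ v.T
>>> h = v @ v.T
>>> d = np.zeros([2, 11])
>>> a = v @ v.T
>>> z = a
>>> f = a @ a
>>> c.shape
(5, 5, 2, 3)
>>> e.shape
(5, 5, 2, 7)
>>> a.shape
(7, 7)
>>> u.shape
(3, 2)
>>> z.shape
(7, 7)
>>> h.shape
(7, 7)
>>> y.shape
(2, 2)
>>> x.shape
(5, 7)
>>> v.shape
(7, 3)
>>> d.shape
(2, 11)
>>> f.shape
(7, 7)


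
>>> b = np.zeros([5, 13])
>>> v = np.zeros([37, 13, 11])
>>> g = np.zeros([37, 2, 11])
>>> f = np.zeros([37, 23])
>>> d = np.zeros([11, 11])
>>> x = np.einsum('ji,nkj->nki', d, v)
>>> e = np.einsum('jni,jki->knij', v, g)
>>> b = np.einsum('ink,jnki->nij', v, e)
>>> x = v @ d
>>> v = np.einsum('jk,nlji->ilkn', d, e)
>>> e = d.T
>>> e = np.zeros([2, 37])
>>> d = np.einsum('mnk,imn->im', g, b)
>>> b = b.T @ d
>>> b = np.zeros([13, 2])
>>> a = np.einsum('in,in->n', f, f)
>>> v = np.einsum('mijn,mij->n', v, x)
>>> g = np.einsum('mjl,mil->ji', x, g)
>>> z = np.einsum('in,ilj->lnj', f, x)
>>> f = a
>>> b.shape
(13, 2)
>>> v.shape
(2,)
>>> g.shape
(13, 2)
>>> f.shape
(23,)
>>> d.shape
(13, 37)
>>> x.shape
(37, 13, 11)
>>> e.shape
(2, 37)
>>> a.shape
(23,)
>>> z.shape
(13, 23, 11)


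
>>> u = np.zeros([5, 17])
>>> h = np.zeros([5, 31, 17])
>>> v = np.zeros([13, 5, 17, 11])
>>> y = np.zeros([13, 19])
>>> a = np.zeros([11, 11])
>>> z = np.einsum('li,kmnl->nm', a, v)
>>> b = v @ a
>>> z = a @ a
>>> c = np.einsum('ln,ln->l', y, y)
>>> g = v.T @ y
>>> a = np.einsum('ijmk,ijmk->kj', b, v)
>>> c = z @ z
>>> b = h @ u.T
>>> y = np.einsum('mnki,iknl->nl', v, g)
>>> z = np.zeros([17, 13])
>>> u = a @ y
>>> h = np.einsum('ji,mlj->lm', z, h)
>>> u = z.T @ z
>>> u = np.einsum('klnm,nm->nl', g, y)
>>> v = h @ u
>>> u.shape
(5, 17)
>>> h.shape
(31, 5)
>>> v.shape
(31, 17)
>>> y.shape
(5, 19)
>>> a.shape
(11, 5)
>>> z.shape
(17, 13)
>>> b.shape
(5, 31, 5)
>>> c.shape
(11, 11)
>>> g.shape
(11, 17, 5, 19)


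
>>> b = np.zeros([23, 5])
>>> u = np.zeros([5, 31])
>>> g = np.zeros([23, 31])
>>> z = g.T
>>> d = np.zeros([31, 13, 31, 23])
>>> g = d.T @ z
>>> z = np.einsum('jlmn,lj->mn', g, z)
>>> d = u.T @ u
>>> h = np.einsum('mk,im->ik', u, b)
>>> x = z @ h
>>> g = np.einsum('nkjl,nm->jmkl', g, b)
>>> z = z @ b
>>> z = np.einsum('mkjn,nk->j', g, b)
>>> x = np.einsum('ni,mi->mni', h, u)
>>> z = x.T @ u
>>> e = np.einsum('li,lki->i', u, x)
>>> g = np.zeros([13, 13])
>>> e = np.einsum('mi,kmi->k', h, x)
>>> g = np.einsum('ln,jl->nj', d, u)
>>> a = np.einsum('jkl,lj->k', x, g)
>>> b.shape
(23, 5)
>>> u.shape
(5, 31)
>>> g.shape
(31, 5)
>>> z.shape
(31, 23, 31)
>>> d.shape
(31, 31)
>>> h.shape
(23, 31)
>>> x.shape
(5, 23, 31)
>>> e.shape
(5,)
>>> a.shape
(23,)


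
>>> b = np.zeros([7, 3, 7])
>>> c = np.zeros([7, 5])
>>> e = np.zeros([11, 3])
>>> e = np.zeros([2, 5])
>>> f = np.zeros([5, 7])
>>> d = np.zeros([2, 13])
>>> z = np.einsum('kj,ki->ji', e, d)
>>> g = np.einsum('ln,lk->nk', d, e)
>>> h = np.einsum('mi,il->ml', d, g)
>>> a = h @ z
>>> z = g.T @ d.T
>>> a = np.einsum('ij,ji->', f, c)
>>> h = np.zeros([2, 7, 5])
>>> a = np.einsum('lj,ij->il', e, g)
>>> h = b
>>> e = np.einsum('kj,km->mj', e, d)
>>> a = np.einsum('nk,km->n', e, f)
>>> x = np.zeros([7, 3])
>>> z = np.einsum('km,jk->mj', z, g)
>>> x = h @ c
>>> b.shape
(7, 3, 7)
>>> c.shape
(7, 5)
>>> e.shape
(13, 5)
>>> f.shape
(5, 7)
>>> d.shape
(2, 13)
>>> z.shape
(2, 13)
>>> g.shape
(13, 5)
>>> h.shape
(7, 3, 7)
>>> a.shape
(13,)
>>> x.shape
(7, 3, 5)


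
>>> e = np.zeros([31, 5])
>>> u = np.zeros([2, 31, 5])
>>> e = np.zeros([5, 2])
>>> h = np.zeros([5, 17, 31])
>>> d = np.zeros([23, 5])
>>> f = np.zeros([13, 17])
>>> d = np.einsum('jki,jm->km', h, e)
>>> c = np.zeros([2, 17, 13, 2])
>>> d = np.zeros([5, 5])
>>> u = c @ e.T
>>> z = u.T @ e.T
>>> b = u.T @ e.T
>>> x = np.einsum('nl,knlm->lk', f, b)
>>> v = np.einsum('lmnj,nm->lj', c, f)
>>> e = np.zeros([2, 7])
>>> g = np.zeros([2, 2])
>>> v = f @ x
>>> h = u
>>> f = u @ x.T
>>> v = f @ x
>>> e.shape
(2, 7)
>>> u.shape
(2, 17, 13, 5)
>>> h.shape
(2, 17, 13, 5)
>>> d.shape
(5, 5)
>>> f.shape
(2, 17, 13, 17)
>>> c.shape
(2, 17, 13, 2)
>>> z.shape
(5, 13, 17, 5)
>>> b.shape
(5, 13, 17, 5)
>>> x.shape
(17, 5)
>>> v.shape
(2, 17, 13, 5)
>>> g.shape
(2, 2)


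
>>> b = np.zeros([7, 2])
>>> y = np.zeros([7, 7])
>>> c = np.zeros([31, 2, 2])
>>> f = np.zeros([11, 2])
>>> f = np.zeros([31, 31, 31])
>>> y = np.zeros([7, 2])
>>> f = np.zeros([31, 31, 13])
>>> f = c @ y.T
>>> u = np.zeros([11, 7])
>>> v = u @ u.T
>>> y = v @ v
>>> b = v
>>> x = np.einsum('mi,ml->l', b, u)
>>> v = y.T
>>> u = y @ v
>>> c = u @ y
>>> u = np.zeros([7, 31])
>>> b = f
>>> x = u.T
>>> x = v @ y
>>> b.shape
(31, 2, 7)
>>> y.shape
(11, 11)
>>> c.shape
(11, 11)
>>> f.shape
(31, 2, 7)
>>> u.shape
(7, 31)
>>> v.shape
(11, 11)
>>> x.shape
(11, 11)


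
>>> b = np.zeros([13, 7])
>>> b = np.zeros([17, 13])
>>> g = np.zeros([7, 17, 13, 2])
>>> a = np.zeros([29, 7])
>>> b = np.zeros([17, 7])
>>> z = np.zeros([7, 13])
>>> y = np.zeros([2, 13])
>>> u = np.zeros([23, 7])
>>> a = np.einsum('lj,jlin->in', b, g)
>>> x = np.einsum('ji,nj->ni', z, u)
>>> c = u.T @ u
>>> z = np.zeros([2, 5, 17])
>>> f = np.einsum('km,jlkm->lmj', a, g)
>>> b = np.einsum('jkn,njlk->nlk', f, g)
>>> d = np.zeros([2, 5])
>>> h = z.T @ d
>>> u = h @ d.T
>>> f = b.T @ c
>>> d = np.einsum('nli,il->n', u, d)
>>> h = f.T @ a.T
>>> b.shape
(7, 13, 2)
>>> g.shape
(7, 17, 13, 2)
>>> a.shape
(13, 2)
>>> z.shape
(2, 5, 17)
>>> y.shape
(2, 13)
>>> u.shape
(17, 5, 2)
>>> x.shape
(23, 13)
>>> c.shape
(7, 7)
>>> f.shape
(2, 13, 7)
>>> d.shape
(17,)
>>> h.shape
(7, 13, 13)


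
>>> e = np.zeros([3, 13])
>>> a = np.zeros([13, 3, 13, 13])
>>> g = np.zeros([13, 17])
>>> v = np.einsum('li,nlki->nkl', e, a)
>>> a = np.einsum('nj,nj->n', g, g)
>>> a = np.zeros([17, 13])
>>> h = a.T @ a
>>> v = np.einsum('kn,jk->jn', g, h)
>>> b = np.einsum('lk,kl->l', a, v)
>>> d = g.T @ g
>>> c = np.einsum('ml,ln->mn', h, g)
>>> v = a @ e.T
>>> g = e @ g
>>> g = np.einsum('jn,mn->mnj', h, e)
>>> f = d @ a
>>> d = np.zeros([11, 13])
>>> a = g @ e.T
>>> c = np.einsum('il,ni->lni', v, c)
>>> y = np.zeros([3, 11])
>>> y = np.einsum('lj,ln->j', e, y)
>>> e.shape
(3, 13)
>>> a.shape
(3, 13, 3)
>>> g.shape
(3, 13, 13)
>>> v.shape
(17, 3)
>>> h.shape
(13, 13)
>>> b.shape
(17,)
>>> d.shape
(11, 13)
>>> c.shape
(3, 13, 17)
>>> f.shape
(17, 13)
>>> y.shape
(13,)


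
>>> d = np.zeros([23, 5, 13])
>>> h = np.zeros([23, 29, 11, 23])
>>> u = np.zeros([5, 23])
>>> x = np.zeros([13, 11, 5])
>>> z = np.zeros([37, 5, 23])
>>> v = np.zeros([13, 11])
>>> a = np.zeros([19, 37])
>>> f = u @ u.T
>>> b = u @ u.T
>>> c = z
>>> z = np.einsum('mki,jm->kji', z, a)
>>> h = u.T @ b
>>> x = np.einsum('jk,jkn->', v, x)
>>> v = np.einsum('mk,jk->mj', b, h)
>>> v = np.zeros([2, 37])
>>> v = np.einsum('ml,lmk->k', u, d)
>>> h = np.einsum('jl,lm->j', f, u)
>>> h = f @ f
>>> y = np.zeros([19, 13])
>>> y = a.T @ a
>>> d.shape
(23, 5, 13)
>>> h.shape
(5, 5)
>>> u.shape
(5, 23)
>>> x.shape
()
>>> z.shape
(5, 19, 23)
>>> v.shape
(13,)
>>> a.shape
(19, 37)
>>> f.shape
(5, 5)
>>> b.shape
(5, 5)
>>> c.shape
(37, 5, 23)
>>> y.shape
(37, 37)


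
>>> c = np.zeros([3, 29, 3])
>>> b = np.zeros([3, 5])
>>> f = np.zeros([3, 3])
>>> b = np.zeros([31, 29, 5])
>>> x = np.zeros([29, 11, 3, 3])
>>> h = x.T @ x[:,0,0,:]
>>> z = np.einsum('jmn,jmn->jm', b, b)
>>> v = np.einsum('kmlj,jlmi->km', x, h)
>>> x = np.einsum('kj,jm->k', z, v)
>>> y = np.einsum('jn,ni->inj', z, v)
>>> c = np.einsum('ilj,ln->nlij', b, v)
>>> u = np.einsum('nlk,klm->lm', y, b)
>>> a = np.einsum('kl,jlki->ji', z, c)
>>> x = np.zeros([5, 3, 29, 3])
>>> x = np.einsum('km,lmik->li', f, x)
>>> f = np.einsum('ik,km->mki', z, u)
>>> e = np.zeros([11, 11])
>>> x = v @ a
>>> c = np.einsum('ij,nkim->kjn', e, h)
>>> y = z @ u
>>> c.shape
(3, 11, 3)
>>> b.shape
(31, 29, 5)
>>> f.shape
(5, 29, 31)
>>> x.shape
(29, 5)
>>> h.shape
(3, 3, 11, 3)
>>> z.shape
(31, 29)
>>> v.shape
(29, 11)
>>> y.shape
(31, 5)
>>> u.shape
(29, 5)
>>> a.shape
(11, 5)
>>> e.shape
(11, 11)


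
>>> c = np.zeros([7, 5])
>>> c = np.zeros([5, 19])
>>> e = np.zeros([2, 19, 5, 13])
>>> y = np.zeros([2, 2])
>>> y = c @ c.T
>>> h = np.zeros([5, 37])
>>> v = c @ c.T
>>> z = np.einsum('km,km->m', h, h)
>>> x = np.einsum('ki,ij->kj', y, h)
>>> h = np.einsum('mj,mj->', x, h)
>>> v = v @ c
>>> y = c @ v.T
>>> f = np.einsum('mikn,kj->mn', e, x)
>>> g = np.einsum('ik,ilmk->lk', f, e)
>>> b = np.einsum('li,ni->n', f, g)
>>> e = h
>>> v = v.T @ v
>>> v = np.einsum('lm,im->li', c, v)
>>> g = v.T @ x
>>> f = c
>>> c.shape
(5, 19)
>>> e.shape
()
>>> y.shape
(5, 5)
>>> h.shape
()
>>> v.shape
(5, 19)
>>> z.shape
(37,)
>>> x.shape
(5, 37)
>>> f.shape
(5, 19)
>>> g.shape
(19, 37)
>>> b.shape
(19,)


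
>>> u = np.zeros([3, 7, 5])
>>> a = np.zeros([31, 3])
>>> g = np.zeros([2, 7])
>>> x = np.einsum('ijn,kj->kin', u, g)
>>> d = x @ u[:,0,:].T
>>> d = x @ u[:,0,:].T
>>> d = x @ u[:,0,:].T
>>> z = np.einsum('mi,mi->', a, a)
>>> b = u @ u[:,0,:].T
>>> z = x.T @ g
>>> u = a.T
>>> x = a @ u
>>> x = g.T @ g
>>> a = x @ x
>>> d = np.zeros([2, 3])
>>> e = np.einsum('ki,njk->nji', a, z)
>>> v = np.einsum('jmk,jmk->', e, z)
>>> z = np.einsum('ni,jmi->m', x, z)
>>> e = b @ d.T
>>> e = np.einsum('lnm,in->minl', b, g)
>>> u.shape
(3, 31)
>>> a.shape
(7, 7)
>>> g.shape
(2, 7)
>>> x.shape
(7, 7)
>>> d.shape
(2, 3)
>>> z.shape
(3,)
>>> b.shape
(3, 7, 3)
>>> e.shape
(3, 2, 7, 3)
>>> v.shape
()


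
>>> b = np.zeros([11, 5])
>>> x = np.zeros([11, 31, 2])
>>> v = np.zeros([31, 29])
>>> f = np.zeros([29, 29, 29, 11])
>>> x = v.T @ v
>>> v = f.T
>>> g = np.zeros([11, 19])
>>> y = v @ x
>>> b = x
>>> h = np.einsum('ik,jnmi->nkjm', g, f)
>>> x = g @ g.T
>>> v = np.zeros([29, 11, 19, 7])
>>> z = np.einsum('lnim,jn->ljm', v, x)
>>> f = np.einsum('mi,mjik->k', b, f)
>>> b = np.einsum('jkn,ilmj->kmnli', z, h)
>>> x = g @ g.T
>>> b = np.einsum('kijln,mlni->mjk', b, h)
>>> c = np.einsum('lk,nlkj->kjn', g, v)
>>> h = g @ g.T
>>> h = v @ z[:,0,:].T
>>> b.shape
(29, 7, 11)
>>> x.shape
(11, 11)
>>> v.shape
(29, 11, 19, 7)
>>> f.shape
(11,)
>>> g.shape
(11, 19)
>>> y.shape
(11, 29, 29, 29)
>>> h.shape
(29, 11, 19, 29)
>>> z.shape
(29, 11, 7)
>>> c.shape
(19, 7, 29)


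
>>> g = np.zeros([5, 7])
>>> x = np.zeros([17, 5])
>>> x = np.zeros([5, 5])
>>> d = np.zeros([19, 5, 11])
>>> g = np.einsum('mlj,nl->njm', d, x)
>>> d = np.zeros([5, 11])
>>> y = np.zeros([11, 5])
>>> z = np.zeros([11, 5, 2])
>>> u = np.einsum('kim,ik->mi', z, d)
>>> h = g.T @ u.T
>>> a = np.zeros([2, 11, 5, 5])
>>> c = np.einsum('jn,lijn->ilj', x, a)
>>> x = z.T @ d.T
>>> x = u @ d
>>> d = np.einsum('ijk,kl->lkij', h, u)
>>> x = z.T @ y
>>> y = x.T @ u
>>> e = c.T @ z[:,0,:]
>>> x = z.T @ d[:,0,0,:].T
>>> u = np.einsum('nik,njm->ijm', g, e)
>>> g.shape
(5, 11, 19)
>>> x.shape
(2, 5, 5)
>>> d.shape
(5, 2, 19, 11)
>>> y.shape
(5, 5, 5)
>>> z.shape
(11, 5, 2)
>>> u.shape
(11, 2, 2)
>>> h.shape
(19, 11, 2)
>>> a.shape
(2, 11, 5, 5)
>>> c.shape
(11, 2, 5)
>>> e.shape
(5, 2, 2)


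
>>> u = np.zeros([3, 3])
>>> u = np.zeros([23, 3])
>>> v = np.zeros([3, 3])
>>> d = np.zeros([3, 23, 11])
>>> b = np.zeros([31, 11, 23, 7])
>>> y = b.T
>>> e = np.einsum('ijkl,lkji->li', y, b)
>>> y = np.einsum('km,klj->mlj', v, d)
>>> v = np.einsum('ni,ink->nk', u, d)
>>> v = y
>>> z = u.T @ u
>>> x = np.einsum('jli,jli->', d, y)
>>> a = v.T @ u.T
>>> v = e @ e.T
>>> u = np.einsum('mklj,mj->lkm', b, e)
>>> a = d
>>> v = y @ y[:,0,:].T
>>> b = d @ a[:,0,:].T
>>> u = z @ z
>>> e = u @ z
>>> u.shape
(3, 3)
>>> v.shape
(3, 23, 3)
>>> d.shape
(3, 23, 11)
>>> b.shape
(3, 23, 3)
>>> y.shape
(3, 23, 11)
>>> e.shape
(3, 3)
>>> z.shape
(3, 3)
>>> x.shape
()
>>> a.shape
(3, 23, 11)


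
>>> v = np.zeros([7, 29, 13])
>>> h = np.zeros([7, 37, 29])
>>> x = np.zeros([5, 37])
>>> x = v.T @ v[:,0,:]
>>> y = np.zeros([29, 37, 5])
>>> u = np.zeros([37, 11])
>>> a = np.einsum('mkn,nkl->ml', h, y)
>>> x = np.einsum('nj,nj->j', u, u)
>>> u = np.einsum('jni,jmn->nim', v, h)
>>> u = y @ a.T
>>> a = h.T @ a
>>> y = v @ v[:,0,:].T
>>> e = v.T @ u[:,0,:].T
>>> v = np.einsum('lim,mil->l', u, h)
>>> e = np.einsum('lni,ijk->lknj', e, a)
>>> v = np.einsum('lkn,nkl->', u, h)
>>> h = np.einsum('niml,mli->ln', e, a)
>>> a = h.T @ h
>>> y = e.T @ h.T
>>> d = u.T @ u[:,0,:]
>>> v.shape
()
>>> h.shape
(37, 13)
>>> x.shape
(11,)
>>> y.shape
(37, 29, 5, 37)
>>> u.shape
(29, 37, 7)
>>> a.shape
(13, 13)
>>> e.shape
(13, 5, 29, 37)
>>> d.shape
(7, 37, 7)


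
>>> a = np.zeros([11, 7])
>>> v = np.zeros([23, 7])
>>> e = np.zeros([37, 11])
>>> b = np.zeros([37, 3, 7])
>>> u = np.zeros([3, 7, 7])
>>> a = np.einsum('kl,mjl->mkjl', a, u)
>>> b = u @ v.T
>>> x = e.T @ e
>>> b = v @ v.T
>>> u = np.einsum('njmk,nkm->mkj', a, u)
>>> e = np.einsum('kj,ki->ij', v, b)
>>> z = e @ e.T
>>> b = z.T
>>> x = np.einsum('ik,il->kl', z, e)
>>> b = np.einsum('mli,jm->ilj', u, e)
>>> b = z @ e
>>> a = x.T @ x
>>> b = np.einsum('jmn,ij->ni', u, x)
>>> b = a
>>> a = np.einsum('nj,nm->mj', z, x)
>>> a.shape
(7, 23)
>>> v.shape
(23, 7)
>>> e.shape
(23, 7)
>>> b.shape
(7, 7)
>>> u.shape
(7, 7, 11)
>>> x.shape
(23, 7)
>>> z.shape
(23, 23)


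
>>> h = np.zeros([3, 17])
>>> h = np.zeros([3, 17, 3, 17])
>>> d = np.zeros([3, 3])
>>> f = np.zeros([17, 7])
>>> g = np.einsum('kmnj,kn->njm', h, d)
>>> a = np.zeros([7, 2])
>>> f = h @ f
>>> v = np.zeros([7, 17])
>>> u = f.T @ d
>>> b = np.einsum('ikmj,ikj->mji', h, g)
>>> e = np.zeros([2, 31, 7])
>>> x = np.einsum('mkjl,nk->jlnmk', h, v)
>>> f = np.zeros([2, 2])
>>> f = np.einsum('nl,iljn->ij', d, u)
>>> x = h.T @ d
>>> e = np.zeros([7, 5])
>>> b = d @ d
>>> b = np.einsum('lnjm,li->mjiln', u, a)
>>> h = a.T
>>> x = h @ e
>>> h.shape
(2, 7)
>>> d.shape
(3, 3)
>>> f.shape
(7, 17)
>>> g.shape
(3, 17, 17)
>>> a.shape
(7, 2)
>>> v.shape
(7, 17)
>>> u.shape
(7, 3, 17, 3)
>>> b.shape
(3, 17, 2, 7, 3)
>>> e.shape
(7, 5)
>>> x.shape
(2, 5)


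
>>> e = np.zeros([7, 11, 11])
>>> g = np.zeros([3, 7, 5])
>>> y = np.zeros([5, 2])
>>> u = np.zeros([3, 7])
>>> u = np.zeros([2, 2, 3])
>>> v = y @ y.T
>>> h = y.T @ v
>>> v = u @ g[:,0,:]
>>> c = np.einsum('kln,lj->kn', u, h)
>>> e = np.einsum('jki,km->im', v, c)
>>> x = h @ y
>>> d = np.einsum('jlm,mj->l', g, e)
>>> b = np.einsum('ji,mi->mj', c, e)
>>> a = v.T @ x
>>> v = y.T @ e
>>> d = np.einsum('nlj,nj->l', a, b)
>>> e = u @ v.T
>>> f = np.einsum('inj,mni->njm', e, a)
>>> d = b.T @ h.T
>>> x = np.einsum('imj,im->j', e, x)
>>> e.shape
(2, 2, 2)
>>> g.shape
(3, 7, 5)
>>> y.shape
(5, 2)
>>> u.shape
(2, 2, 3)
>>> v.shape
(2, 3)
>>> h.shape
(2, 5)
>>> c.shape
(2, 3)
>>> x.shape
(2,)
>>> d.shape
(2, 2)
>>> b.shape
(5, 2)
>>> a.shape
(5, 2, 2)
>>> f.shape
(2, 2, 5)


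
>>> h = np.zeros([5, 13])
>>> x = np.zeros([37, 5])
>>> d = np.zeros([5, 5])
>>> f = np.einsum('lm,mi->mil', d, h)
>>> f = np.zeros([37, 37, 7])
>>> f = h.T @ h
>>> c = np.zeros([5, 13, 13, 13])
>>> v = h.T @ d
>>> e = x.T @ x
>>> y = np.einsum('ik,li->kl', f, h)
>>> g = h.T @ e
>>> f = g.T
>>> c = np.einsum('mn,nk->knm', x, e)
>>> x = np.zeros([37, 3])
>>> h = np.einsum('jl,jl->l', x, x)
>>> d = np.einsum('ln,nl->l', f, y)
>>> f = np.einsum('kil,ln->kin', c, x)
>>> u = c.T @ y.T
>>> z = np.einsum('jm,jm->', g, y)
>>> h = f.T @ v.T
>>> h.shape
(3, 5, 13)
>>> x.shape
(37, 3)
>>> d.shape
(5,)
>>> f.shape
(5, 5, 3)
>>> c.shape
(5, 5, 37)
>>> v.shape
(13, 5)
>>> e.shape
(5, 5)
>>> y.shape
(13, 5)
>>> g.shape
(13, 5)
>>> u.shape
(37, 5, 13)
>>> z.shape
()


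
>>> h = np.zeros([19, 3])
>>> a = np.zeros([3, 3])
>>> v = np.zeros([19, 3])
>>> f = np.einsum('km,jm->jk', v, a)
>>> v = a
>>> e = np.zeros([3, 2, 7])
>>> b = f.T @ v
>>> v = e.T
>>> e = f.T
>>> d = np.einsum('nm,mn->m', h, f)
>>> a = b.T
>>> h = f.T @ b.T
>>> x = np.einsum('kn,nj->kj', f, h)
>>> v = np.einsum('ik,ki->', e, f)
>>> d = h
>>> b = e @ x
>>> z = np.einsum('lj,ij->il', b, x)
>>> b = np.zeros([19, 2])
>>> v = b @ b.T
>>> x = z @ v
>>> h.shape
(19, 19)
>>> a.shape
(3, 19)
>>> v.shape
(19, 19)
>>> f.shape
(3, 19)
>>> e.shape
(19, 3)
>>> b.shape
(19, 2)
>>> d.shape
(19, 19)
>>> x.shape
(3, 19)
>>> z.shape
(3, 19)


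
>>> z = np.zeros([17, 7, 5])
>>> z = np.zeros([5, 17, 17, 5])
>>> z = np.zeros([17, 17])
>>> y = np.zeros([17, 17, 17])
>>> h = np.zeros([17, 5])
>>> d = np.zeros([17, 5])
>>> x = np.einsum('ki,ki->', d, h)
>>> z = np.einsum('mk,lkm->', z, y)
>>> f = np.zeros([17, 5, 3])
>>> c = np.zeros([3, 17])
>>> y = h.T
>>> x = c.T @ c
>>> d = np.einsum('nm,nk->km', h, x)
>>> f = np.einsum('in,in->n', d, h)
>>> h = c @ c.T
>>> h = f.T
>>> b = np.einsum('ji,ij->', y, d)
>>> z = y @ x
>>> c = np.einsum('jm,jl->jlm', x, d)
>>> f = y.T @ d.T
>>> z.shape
(5, 17)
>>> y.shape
(5, 17)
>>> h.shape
(5,)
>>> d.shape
(17, 5)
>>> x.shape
(17, 17)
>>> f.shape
(17, 17)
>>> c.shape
(17, 5, 17)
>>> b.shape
()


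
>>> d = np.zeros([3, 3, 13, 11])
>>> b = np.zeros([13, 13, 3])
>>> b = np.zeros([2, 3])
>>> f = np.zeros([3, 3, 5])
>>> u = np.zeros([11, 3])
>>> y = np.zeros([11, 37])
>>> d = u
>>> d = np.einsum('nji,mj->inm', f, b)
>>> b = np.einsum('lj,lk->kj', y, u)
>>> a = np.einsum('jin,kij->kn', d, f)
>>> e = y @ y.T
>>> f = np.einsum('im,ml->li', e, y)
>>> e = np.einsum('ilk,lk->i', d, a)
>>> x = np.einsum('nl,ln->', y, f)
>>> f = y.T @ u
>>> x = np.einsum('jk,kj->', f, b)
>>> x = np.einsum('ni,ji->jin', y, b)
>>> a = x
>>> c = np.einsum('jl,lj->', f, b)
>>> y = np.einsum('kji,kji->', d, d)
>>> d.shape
(5, 3, 2)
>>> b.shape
(3, 37)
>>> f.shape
(37, 3)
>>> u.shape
(11, 3)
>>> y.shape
()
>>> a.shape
(3, 37, 11)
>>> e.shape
(5,)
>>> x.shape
(3, 37, 11)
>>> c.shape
()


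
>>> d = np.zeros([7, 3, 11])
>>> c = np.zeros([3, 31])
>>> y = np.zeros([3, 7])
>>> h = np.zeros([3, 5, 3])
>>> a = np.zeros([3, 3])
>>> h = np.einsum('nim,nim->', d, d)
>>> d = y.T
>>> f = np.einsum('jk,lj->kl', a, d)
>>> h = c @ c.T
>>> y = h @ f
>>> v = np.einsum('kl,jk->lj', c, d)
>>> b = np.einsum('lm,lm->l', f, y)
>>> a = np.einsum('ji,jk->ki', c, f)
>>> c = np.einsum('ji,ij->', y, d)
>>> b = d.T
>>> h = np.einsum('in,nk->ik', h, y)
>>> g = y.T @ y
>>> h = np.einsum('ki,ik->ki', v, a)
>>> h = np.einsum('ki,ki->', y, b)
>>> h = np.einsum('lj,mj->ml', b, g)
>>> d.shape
(7, 3)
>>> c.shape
()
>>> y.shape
(3, 7)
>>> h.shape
(7, 3)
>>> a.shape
(7, 31)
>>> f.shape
(3, 7)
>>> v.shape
(31, 7)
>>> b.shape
(3, 7)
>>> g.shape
(7, 7)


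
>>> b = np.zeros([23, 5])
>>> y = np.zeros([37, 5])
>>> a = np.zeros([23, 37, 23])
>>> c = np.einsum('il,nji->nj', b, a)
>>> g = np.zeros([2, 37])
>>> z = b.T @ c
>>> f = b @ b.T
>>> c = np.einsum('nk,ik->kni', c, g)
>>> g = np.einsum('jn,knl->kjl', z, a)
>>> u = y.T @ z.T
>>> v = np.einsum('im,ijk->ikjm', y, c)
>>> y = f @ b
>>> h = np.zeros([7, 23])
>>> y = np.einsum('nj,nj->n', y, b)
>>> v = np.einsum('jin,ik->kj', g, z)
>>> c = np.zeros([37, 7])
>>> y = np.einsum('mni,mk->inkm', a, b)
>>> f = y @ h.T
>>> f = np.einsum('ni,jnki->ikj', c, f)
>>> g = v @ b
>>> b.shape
(23, 5)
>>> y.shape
(23, 37, 5, 23)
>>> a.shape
(23, 37, 23)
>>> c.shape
(37, 7)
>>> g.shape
(37, 5)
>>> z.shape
(5, 37)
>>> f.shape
(7, 5, 23)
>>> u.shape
(5, 5)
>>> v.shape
(37, 23)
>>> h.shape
(7, 23)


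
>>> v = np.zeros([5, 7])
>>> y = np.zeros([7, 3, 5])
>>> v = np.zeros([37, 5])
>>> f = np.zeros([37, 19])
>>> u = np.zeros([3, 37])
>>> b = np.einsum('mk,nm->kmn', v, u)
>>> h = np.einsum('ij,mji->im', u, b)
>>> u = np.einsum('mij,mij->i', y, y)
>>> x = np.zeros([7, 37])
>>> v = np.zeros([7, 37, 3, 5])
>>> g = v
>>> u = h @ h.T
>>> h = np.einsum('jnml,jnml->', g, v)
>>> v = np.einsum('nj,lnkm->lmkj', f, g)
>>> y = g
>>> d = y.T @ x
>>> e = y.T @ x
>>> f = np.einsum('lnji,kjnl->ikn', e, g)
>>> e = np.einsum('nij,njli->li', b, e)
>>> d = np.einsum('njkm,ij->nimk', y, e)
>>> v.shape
(7, 5, 3, 19)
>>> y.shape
(7, 37, 3, 5)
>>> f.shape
(37, 7, 3)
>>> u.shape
(3, 3)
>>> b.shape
(5, 37, 3)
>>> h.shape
()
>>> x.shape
(7, 37)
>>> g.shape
(7, 37, 3, 5)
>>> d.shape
(7, 37, 5, 3)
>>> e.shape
(37, 37)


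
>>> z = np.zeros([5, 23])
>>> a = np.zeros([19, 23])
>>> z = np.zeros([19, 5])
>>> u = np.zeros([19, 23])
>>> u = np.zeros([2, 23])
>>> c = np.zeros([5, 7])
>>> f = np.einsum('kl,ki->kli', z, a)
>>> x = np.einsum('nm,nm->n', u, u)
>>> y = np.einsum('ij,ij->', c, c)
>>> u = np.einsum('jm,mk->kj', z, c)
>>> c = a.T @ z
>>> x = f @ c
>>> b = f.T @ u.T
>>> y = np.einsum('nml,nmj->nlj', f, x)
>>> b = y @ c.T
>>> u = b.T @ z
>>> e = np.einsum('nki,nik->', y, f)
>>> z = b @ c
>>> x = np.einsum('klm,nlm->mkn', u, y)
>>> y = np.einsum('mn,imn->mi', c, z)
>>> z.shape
(19, 23, 5)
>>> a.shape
(19, 23)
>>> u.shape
(23, 23, 5)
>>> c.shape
(23, 5)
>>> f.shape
(19, 5, 23)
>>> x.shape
(5, 23, 19)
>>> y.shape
(23, 19)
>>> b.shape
(19, 23, 23)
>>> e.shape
()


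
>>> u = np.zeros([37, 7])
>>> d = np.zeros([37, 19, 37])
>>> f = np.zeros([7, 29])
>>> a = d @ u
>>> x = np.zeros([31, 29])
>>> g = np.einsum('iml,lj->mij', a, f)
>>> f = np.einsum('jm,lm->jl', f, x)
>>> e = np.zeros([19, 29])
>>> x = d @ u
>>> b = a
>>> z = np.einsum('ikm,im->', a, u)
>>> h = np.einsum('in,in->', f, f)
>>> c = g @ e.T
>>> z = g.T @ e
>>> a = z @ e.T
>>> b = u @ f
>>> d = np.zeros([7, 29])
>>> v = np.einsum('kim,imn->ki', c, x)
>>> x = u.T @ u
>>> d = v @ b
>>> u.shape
(37, 7)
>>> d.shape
(19, 31)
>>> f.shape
(7, 31)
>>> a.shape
(29, 37, 19)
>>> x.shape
(7, 7)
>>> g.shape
(19, 37, 29)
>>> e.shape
(19, 29)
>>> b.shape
(37, 31)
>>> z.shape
(29, 37, 29)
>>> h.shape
()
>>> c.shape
(19, 37, 19)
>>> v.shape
(19, 37)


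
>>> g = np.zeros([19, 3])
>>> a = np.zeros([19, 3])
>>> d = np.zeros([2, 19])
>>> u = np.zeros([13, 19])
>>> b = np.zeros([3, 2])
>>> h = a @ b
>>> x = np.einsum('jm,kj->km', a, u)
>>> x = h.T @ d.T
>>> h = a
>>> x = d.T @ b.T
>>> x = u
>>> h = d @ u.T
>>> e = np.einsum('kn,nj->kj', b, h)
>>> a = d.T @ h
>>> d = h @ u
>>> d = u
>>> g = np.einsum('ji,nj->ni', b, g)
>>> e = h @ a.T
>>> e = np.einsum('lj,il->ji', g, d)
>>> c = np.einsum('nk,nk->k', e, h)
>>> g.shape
(19, 2)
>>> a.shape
(19, 13)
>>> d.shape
(13, 19)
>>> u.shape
(13, 19)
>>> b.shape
(3, 2)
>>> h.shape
(2, 13)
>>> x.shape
(13, 19)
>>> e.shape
(2, 13)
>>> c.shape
(13,)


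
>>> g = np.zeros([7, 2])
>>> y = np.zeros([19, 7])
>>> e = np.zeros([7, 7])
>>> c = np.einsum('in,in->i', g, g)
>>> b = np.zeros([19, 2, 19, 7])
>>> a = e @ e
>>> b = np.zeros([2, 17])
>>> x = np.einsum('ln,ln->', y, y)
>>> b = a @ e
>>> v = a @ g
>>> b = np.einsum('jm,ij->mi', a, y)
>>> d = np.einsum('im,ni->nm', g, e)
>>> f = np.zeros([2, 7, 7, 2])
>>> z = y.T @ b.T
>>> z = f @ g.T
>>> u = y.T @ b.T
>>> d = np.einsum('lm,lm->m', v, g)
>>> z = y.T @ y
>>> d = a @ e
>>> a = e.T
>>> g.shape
(7, 2)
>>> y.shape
(19, 7)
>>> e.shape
(7, 7)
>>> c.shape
(7,)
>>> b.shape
(7, 19)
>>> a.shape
(7, 7)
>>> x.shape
()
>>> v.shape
(7, 2)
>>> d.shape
(7, 7)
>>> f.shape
(2, 7, 7, 2)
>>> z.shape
(7, 7)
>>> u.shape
(7, 7)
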